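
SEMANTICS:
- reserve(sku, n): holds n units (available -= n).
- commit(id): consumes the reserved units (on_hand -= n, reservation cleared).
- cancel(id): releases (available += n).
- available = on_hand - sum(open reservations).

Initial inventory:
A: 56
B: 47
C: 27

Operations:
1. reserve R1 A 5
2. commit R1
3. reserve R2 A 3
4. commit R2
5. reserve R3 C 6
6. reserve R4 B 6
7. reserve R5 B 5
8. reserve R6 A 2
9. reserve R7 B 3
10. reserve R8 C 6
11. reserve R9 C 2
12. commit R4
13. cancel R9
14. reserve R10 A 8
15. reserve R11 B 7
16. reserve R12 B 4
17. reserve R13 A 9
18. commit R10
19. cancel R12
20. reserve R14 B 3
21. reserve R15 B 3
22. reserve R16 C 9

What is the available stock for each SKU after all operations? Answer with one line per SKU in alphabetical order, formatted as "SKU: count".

Answer: A: 29
B: 20
C: 6

Derivation:
Step 1: reserve R1 A 5 -> on_hand[A=56 B=47 C=27] avail[A=51 B=47 C=27] open={R1}
Step 2: commit R1 -> on_hand[A=51 B=47 C=27] avail[A=51 B=47 C=27] open={}
Step 3: reserve R2 A 3 -> on_hand[A=51 B=47 C=27] avail[A=48 B=47 C=27] open={R2}
Step 4: commit R2 -> on_hand[A=48 B=47 C=27] avail[A=48 B=47 C=27] open={}
Step 5: reserve R3 C 6 -> on_hand[A=48 B=47 C=27] avail[A=48 B=47 C=21] open={R3}
Step 6: reserve R4 B 6 -> on_hand[A=48 B=47 C=27] avail[A=48 B=41 C=21] open={R3,R4}
Step 7: reserve R5 B 5 -> on_hand[A=48 B=47 C=27] avail[A=48 B=36 C=21] open={R3,R4,R5}
Step 8: reserve R6 A 2 -> on_hand[A=48 B=47 C=27] avail[A=46 B=36 C=21] open={R3,R4,R5,R6}
Step 9: reserve R7 B 3 -> on_hand[A=48 B=47 C=27] avail[A=46 B=33 C=21] open={R3,R4,R5,R6,R7}
Step 10: reserve R8 C 6 -> on_hand[A=48 B=47 C=27] avail[A=46 B=33 C=15] open={R3,R4,R5,R6,R7,R8}
Step 11: reserve R9 C 2 -> on_hand[A=48 B=47 C=27] avail[A=46 B=33 C=13] open={R3,R4,R5,R6,R7,R8,R9}
Step 12: commit R4 -> on_hand[A=48 B=41 C=27] avail[A=46 B=33 C=13] open={R3,R5,R6,R7,R8,R9}
Step 13: cancel R9 -> on_hand[A=48 B=41 C=27] avail[A=46 B=33 C=15] open={R3,R5,R6,R7,R8}
Step 14: reserve R10 A 8 -> on_hand[A=48 B=41 C=27] avail[A=38 B=33 C=15] open={R10,R3,R5,R6,R7,R8}
Step 15: reserve R11 B 7 -> on_hand[A=48 B=41 C=27] avail[A=38 B=26 C=15] open={R10,R11,R3,R5,R6,R7,R8}
Step 16: reserve R12 B 4 -> on_hand[A=48 B=41 C=27] avail[A=38 B=22 C=15] open={R10,R11,R12,R3,R5,R6,R7,R8}
Step 17: reserve R13 A 9 -> on_hand[A=48 B=41 C=27] avail[A=29 B=22 C=15] open={R10,R11,R12,R13,R3,R5,R6,R7,R8}
Step 18: commit R10 -> on_hand[A=40 B=41 C=27] avail[A=29 B=22 C=15] open={R11,R12,R13,R3,R5,R6,R7,R8}
Step 19: cancel R12 -> on_hand[A=40 B=41 C=27] avail[A=29 B=26 C=15] open={R11,R13,R3,R5,R6,R7,R8}
Step 20: reserve R14 B 3 -> on_hand[A=40 B=41 C=27] avail[A=29 B=23 C=15] open={R11,R13,R14,R3,R5,R6,R7,R8}
Step 21: reserve R15 B 3 -> on_hand[A=40 B=41 C=27] avail[A=29 B=20 C=15] open={R11,R13,R14,R15,R3,R5,R6,R7,R8}
Step 22: reserve R16 C 9 -> on_hand[A=40 B=41 C=27] avail[A=29 B=20 C=6] open={R11,R13,R14,R15,R16,R3,R5,R6,R7,R8}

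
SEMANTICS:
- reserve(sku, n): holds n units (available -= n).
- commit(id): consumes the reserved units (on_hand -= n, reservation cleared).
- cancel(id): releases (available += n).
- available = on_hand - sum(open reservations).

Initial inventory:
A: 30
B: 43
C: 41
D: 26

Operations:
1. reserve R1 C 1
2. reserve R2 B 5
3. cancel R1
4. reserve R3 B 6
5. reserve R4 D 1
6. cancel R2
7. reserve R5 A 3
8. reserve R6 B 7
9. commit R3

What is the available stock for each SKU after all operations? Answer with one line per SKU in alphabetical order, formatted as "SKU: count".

Answer: A: 27
B: 30
C: 41
D: 25

Derivation:
Step 1: reserve R1 C 1 -> on_hand[A=30 B=43 C=41 D=26] avail[A=30 B=43 C=40 D=26] open={R1}
Step 2: reserve R2 B 5 -> on_hand[A=30 B=43 C=41 D=26] avail[A=30 B=38 C=40 D=26] open={R1,R2}
Step 3: cancel R1 -> on_hand[A=30 B=43 C=41 D=26] avail[A=30 B=38 C=41 D=26] open={R2}
Step 4: reserve R3 B 6 -> on_hand[A=30 B=43 C=41 D=26] avail[A=30 B=32 C=41 D=26] open={R2,R3}
Step 5: reserve R4 D 1 -> on_hand[A=30 B=43 C=41 D=26] avail[A=30 B=32 C=41 D=25] open={R2,R3,R4}
Step 6: cancel R2 -> on_hand[A=30 B=43 C=41 D=26] avail[A=30 B=37 C=41 D=25] open={R3,R4}
Step 7: reserve R5 A 3 -> on_hand[A=30 B=43 C=41 D=26] avail[A=27 B=37 C=41 D=25] open={R3,R4,R5}
Step 8: reserve R6 B 7 -> on_hand[A=30 B=43 C=41 D=26] avail[A=27 B=30 C=41 D=25] open={R3,R4,R5,R6}
Step 9: commit R3 -> on_hand[A=30 B=37 C=41 D=26] avail[A=27 B=30 C=41 D=25] open={R4,R5,R6}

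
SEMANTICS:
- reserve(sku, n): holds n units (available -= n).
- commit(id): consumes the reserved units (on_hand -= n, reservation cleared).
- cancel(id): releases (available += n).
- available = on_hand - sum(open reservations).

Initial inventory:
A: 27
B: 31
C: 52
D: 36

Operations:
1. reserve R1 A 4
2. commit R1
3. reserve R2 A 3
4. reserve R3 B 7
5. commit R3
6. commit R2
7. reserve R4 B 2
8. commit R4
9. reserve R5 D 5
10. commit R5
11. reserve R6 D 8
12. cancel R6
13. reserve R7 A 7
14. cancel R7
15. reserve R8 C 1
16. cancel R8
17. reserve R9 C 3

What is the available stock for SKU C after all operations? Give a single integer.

Step 1: reserve R1 A 4 -> on_hand[A=27 B=31 C=52 D=36] avail[A=23 B=31 C=52 D=36] open={R1}
Step 2: commit R1 -> on_hand[A=23 B=31 C=52 D=36] avail[A=23 B=31 C=52 D=36] open={}
Step 3: reserve R2 A 3 -> on_hand[A=23 B=31 C=52 D=36] avail[A=20 B=31 C=52 D=36] open={R2}
Step 4: reserve R3 B 7 -> on_hand[A=23 B=31 C=52 D=36] avail[A=20 B=24 C=52 D=36] open={R2,R3}
Step 5: commit R3 -> on_hand[A=23 B=24 C=52 D=36] avail[A=20 B=24 C=52 D=36] open={R2}
Step 6: commit R2 -> on_hand[A=20 B=24 C=52 D=36] avail[A=20 B=24 C=52 D=36] open={}
Step 7: reserve R4 B 2 -> on_hand[A=20 B=24 C=52 D=36] avail[A=20 B=22 C=52 D=36] open={R4}
Step 8: commit R4 -> on_hand[A=20 B=22 C=52 D=36] avail[A=20 B=22 C=52 D=36] open={}
Step 9: reserve R5 D 5 -> on_hand[A=20 B=22 C=52 D=36] avail[A=20 B=22 C=52 D=31] open={R5}
Step 10: commit R5 -> on_hand[A=20 B=22 C=52 D=31] avail[A=20 B=22 C=52 D=31] open={}
Step 11: reserve R6 D 8 -> on_hand[A=20 B=22 C=52 D=31] avail[A=20 B=22 C=52 D=23] open={R6}
Step 12: cancel R6 -> on_hand[A=20 B=22 C=52 D=31] avail[A=20 B=22 C=52 D=31] open={}
Step 13: reserve R7 A 7 -> on_hand[A=20 B=22 C=52 D=31] avail[A=13 B=22 C=52 D=31] open={R7}
Step 14: cancel R7 -> on_hand[A=20 B=22 C=52 D=31] avail[A=20 B=22 C=52 D=31] open={}
Step 15: reserve R8 C 1 -> on_hand[A=20 B=22 C=52 D=31] avail[A=20 B=22 C=51 D=31] open={R8}
Step 16: cancel R8 -> on_hand[A=20 B=22 C=52 D=31] avail[A=20 B=22 C=52 D=31] open={}
Step 17: reserve R9 C 3 -> on_hand[A=20 B=22 C=52 D=31] avail[A=20 B=22 C=49 D=31] open={R9}
Final available[C] = 49

Answer: 49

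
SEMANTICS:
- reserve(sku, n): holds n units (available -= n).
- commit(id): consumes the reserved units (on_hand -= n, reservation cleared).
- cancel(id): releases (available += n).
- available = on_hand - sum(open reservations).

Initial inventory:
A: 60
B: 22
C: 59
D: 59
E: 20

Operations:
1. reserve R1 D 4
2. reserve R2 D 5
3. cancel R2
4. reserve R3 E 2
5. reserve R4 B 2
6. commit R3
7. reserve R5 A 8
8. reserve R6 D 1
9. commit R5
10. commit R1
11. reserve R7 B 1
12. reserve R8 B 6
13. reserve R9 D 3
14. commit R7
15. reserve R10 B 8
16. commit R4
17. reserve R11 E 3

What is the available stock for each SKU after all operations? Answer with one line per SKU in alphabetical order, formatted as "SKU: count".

Step 1: reserve R1 D 4 -> on_hand[A=60 B=22 C=59 D=59 E=20] avail[A=60 B=22 C=59 D=55 E=20] open={R1}
Step 2: reserve R2 D 5 -> on_hand[A=60 B=22 C=59 D=59 E=20] avail[A=60 B=22 C=59 D=50 E=20] open={R1,R2}
Step 3: cancel R2 -> on_hand[A=60 B=22 C=59 D=59 E=20] avail[A=60 B=22 C=59 D=55 E=20] open={R1}
Step 4: reserve R3 E 2 -> on_hand[A=60 B=22 C=59 D=59 E=20] avail[A=60 B=22 C=59 D=55 E=18] open={R1,R3}
Step 5: reserve R4 B 2 -> on_hand[A=60 B=22 C=59 D=59 E=20] avail[A=60 B=20 C=59 D=55 E=18] open={R1,R3,R4}
Step 6: commit R3 -> on_hand[A=60 B=22 C=59 D=59 E=18] avail[A=60 B=20 C=59 D=55 E=18] open={R1,R4}
Step 7: reserve R5 A 8 -> on_hand[A=60 B=22 C=59 D=59 E=18] avail[A=52 B=20 C=59 D=55 E=18] open={R1,R4,R5}
Step 8: reserve R6 D 1 -> on_hand[A=60 B=22 C=59 D=59 E=18] avail[A=52 B=20 C=59 D=54 E=18] open={R1,R4,R5,R6}
Step 9: commit R5 -> on_hand[A=52 B=22 C=59 D=59 E=18] avail[A=52 B=20 C=59 D=54 E=18] open={R1,R4,R6}
Step 10: commit R1 -> on_hand[A=52 B=22 C=59 D=55 E=18] avail[A=52 B=20 C=59 D=54 E=18] open={R4,R6}
Step 11: reserve R7 B 1 -> on_hand[A=52 B=22 C=59 D=55 E=18] avail[A=52 B=19 C=59 D=54 E=18] open={R4,R6,R7}
Step 12: reserve R8 B 6 -> on_hand[A=52 B=22 C=59 D=55 E=18] avail[A=52 B=13 C=59 D=54 E=18] open={R4,R6,R7,R8}
Step 13: reserve R9 D 3 -> on_hand[A=52 B=22 C=59 D=55 E=18] avail[A=52 B=13 C=59 D=51 E=18] open={R4,R6,R7,R8,R9}
Step 14: commit R7 -> on_hand[A=52 B=21 C=59 D=55 E=18] avail[A=52 B=13 C=59 D=51 E=18] open={R4,R6,R8,R9}
Step 15: reserve R10 B 8 -> on_hand[A=52 B=21 C=59 D=55 E=18] avail[A=52 B=5 C=59 D=51 E=18] open={R10,R4,R6,R8,R9}
Step 16: commit R4 -> on_hand[A=52 B=19 C=59 D=55 E=18] avail[A=52 B=5 C=59 D=51 E=18] open={R10,R6,R8,R9}
Step 17: reserve R11 E 3 -> on_hand[A=52 B=19 C=59 D=55 E=18] avail[A=52 B=5 C=59 D=51 E=15] open={R10,R11,R6,R8,R9}

Answer: A: 52
B: 5
C: 59
D: 51
E: 15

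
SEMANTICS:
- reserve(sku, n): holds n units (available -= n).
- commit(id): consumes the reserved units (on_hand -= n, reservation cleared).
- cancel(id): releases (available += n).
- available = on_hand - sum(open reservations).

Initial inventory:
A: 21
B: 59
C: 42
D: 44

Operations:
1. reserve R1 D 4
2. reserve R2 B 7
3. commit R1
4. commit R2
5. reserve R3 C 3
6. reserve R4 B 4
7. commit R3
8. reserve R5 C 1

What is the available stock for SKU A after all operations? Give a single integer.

Step 1: reserve R1 D 4 -> on_hand[A=21 B=59 C=42 D=44] avail[A=21 B=59 C=42 D=40] open={R1}
Step 2: reserve R2 B 7 -> on_hand[A=21 B=59 C=42 D=44] avail[A=21 B=52 C=42 D=40] open={R1,R2}
Step 3: commit R1 -> on_hand[A=21 B=59 C=42 D=40] avail[A=21 B=52 C=42 D=40] open={R2}
Step 4: commit R2 -> on_hand[A=21 B=52 C=42 D=40] avail[A=21 B=52 C=42 D=40] open={}
Step 5: reserve R3 C 3 -> on_hand[A=21 B=52 C=42 D=40] avail[A=21 B=52 C=39 D=40] open={R3}
Step 6: reserve R4 B 4 -> on_hand[A=21 B=52 C=42 D=40] avail[A=21 B=48 C=39 D=40] open={R3,R4}
Step 7: commit R3 -> on_hand[A=21 B=52 C=39 D=40] avail[A=21 B=48 C=39 D=40] open={R4}
Step 8: reserve R5 C 1 -> on_hand[A=21 B=52 C=39 D=40] avail[A=21 B=48 C=38 D=40] open={R4,R5}
Final available[A] = 21

Answer: 21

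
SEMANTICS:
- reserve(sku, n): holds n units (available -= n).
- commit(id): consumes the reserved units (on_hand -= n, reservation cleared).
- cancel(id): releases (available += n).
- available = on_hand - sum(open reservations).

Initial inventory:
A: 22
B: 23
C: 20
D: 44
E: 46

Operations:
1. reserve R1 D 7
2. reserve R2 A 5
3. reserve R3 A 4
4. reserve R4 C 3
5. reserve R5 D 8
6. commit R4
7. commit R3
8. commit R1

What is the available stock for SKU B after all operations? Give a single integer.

Step 1: reserve R1 D 7 -> on_hand[A=22 B=23 C=20 D=44 E=46] avail[A=22 B=23 C=20 D=37 E=46] open={R1}
Step 2: reserve R2 A 5 -> on_hand[A=22 B=23 C=20 D=44 E=46] avail[A=17 B=23 C=20 D=37 E=46] open={R1,R2}
Step 3: reserve R3 A 4 -> on_hand[A=22 B=23 C=20 D=44 E=46] avail[A=13 B=23 C=20 D=37 E=46] open={R1,R2,R3}
Step 4: reserve R4 C 3 -> on_hand[A=22 B=23 C=20 D=44 E=46] avail[A=13 B=23 C=17 D=37 E=46] open={R1,R2,R3,R4}
Step 5: reserve R5 D 8 -> on_hand[A=22 B=23 C=20 D=44 E=46] avail[A=13 B=23 C=17 D=29 E=46] open={R1,R2,R3,R4,R5}
Step 6: commit R4 -> on_hand[A=22 B=23 C=17 D=44 E=46] avail[A=13 B=23 C=17 D=29 E=46] open={R1,R2,R3,R5}
Step 7: commit R3 -> on_hand[A=18 B=23 C=17 D=44 E=46] avail[A=13 B=23 C=17 D=29 E=46] open={R1,R2,R5}
Step 8: commit R1 -> on_hand[A=18 B=23 C=17 D=37 E=46] avail[A=13 B=23 C=17 D=29 E=46] open={R2,R5}
Final available[B] = 23

Answer: 23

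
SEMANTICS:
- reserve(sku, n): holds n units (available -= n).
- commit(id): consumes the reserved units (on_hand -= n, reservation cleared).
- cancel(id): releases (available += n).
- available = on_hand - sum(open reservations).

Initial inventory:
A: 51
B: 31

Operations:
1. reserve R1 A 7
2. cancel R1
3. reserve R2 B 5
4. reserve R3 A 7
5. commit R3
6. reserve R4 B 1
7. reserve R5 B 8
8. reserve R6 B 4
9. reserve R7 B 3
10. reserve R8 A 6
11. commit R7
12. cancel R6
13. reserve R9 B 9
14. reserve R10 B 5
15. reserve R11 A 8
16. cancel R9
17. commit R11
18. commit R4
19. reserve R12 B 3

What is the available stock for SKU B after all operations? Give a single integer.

Answer: 6

Derivation:
Step 1: reserve R1 A 7 -> on_hand[A=51 B=31] avail[A=44 B=31] open={R1}
Step 2: cancel R1 -> on_hand[A=51 B=31] avail[A=51 B=31] open={}
Step 3: reserve R2 B 5 -> on_hand[A=51 B=31] avail[A=51 B=26] open={R2}
Step 4: reserve R3 A 7 -> on_hand[A=51 B=31] avail[A=44 B=26] open={R2,R3}
Step 5: commit R3 -> on_hand[A=44 B=31] avail[A=44 B=26] open={R2}
Step 6: reserve R4 B 1 -> on_hand[A=44 B=31] avail[A=44 B=25] open={R2,R4}
Step 7: reserve R5 B 8 -> on_hand[A=44 B=31] avail[A=44 B=17] open={R2,R4,R5}
Step 8: reserve R6 B 4 -> on_hand[A=44 B=31] avail[A=44 B=13] open={R2,R4,R5,R6}
Step 9: reserve R7 B 3 -> on_hand[A=44 B=31] avail[A=44 B=10] open={R2,R4,R5,R6,R7}
Step 10: reserve R8 A 6 -> on_hand[A=44 B=31] avail[A=38 B=10] open={R2,R4,R5,R6,R7,R8}
Step 11: commit R7 -> on_hand[A=44 B=28] avail[A=38 B=10] open={R2,R4,R5,R6,R8}
Step 12: cancel R6 -> on_hand[A=44 B=28] avail[A=38 B=14] open={R2,R4,R5,R8}
Step 13: reserve R9 B 9 -> on_hand[A=44 B=28] avail[A=38 B=5] open={R2,R4,R5,R8,R9}
Step 14: reserve R10 B 5 -> on_hand[A=44 B=28] avail[A=38 B=0] open={R10,R2,R4,R5,R8,R9}
Step 15: reserve R11 A 8 -> on_hand[A=44 B=28] avail[A=30 B=0] open={R10,R11,R2,R4,R5,R8,R9}
Step 16: cancel R9 -> on_hand[A=44 B=28] avail[A=30 B=9] open={R10,R11,R2,R4,R5,R8}
Step 17: commit R11 -> on_hand[A=36 B=28] avail[A=30 B=9] open={R10,R2,R4,R5,R8}
Step 18: commit R4 -> on_hand[A=36 B=27] avail[A=30 B=9] open={R10,R2,R5,R8}
Step 19: reserve R12 B 3 -> on_hand[A=36 B=27] avail[A=30 B=6] open={R10,R12,R2,R5,R8}
Final available[B] = 6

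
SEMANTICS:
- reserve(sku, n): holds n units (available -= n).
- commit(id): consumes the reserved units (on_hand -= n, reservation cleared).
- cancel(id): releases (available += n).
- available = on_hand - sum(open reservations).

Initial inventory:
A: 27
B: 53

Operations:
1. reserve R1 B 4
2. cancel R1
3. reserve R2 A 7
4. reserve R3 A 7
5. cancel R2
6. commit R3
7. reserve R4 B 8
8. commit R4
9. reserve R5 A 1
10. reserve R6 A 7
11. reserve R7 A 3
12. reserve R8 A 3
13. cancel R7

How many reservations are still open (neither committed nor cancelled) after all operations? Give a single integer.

Answer: 3

Derivation:
Step 1: reserve R1 B 4 -> on_hand[A=27 B=53] avail[A=27 B=49] open={R1}
Step 2: cancel R1 -> on_hand[A=27 B=53] avail[A=27 B=53] open={}
Step 3: reserve R2 A 7 -> on_hand[A=27 B=53] avail[A=20 B=53] open={R2}
Step 4: reserve R3 A 7 -> on_hand[A=27 B=53] avail[A=13 B=53] open={R2,R3}
Step 5: cancel R2 -> on_hand[A=27 B=53] avail[A=20 B=53] open={R3}
Step 6: commit R3 -> on_hand[A=20 B=53] avail[A=20 B=53] open={}
Step 7: reserve R4 B 8 -> on_hand[A=20 B=53] avail[A=20 B=45] open={R4}
Step 8: commit R4 -> on_hand[A=20 B=45] avail[A=20 B=45] open={}
Step 9: reserve R5 A 1 -> on_hand[A=20 B=45] avail[A=19 B=45] open={R5}
Step 10: reserve R6 A 7 -> on_hand[A=20 B=45] avail[A=12 B=45] open={R5,R6}
Step 11: reserve R7 A 3 -> on_hand[A=20 B=45] avail[A=9 B=45] open={R5,R6,R7}
Step 12: reserve R8 A 3 -> on_hand[A=20 B=45] avail[A=6 B=45] open={R5,R6,R7,R8}
Step 13: cancel R7 -> on_hand[A=20 B=45] avail[A=9 B=45] open={R5,R6,R8}
Open reservations: ['R5', 'R6', 'R8'] -> 3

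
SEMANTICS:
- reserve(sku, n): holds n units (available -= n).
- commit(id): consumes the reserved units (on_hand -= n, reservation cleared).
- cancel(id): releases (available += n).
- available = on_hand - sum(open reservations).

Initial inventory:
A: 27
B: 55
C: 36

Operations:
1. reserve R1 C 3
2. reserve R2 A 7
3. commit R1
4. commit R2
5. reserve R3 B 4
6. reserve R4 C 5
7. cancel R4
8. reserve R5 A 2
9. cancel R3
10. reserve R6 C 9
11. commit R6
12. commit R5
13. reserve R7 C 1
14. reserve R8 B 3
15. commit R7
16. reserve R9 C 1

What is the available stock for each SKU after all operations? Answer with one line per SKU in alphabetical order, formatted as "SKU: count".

Answer: A: 18
B: 52
C: 22

Derivation:
Step 1: reserve R1 C 3 -> on_hand[A=27 B=55 C=36] avail[A=27 B=55 C=33] open={R1}
Step 2: reserve R2 A 7 -> on_hand[A=27 B=55 C=36] avail[A=20 B=55 C=33] open={R1,R2}
Step 3: commit R1 -> on_hand[A=27 B=55 C=33] avail[A=20 B=55 C=33] open={R2}
Step 4: commit R2 -> on_hand[A=20 B=55 C=33] avail[A=20 B=55 C=33] open={}
Step 5: reserve R3 B 4 -> on_hand[A=20 B=55 C=33] avail[A=20 B=51 C=33] open={R3}
Step 6: reserve R4 C 5 -> on_hand[A=20 B=55 C=33] avail[A=20 B=51 C=28] open={R3,R4}
Step 7: cancel R4 -> on_hand[A=20 B=55 C=33] avail[A=20 B=51 C=33] open={R3}
Step 8: reserve R5 A 2 -> on_hand[A=20 B=55 C=33] avail[A=18 B=51 C=33] open={R3,R5}
Step 9: cancel R3 -> on_hand[A=20 B=55 C=33] avail[A=18 B=55 C=33] open={R5}
Step 10: reserve R6 C 9 -> on_hand[A=20 B=55 C=33] avail[A=18 B=55 C=24] open={R5,R6}
Step 11: commit R6 -> on_hand[A=20 B=55 C=24] avail[A=18 B=55 C=24] open={R5}
Step 12: commit R5 -> on_hand[A=18 B=55 C=24] avail[A=18 B=55 C=24] open={}
Step 13: reserve R7 C 1 -> on_hand[A=18 B=55 C=24] avail[A=18 B=55 C=23] open={R7}
Step 14: reserve R8 B 3 -> on_hand[A=18 B=55 C=24] avail[A=18 B=52 C=23] open={R7,R8}
Step 15: commit R7 -> on_hand[A=18 B=55 C=23] avail[A=18 B=52 C=23] open={R8}
Step 16: reserve R9 C 1 -> on_hand[A=18 B=55 C=23] avail[A=18 B=52 C=22] open={R8,R9}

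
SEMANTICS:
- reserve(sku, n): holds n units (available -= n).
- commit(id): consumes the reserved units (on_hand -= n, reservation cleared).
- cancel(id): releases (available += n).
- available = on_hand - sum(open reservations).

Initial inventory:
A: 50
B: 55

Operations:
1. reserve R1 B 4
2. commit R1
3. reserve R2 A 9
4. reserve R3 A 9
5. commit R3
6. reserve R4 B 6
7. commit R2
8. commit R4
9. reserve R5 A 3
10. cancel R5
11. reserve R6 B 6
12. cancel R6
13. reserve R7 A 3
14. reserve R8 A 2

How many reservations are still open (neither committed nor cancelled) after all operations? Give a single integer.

Step 1: reserve R1 B 4 -> on_hand[A=50 B=55] avail[A=50 B=51] open={R1}
Step 2: commit R1 -> on_hand[A=50 B=51] avail[A=50 B=51] open={}
Step 3: reserve R2 A 9 -> on_hand[A=50 B=51] avail[A=41 B=51] open={R2}
Step 4: reserve R3 A 9 -> on_hand[A=50 B=51] avail[A=32 B=51] open={R2,R3}
Step 5: commit R3 -> on_hand[A=41 B=51] avail[A=32 B=51] open={R2}
Step 6: reserve R4 B 6 -> on_hand[A=41 B=51] avail[A=32 B=45] open={R2,R4}
Step 7: commit R2 -> on_hand[A=32 B=51] avail[A=32 B=45] open={R4}
Step 8: commit R4 -> on_hand[A=32 B=45] avail[A=32 B=45] open={}
Step 9: reserve R5 A 3 -> on_hand[A=32 B=45] avail[A=29 B=45] open={R5}
Step 10: cancel R5 -> on_hand[A=32 B=45] avail[A=32 B=45] open={}
Step 11: reserve R6 B 6 -> on_hand[A=32 B=45] avail[A=32 B=39] open={R6}
Step 12: cancel R6 -> on_hand[A=32 B=45] avail[A=32 B=45] open={}
Step 13: reserve R7 A 3 -> on_hand[A=32 B=45] avail[A=29 B=45] open={R7}
Step 14: reserve R8 A 2 -> on_hand[A=32 B=45] avail[A=27 B=45] open={R7,R8}
Open reservations: ['R7', 'R8'] -> 2

Answer: 2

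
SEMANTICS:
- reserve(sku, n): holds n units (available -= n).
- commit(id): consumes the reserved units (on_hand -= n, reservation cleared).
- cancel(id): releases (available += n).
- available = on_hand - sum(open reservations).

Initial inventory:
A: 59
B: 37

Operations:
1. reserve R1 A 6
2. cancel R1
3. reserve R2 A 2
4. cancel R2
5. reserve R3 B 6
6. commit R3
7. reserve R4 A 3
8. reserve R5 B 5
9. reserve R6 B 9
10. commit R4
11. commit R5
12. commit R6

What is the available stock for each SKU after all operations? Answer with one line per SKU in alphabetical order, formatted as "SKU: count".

Answer: A: 56
B: 17

Derivation:
Step 1: reserve R1 A 6 -> on_hand[A=59 B=37] avail[A=53 B=37] open={R1}
Step 2: cancel R1 -> on_hand[A=59 B=37] avail[A=59 B=37] open={}
Step 3: reserve R2 A 2 -> on_hand[A=59 B=37] avail[A=57 B=37] open={R2}
Step 4: cancel R2 -> on_hand[A=59 B=37] avail[A=59 B=37] open={}
Step 5: reserve R3 B 6 -> on_hand[A=59 B=37] avail[A=59 B=31] open={R3}
Step 6: commit R3 -> on_hand[A=59 B=31] avail[A=59 B=31] open={}
Step 7: reserve R4 A 3 -> on_hand[A=59 B=31] avail[A=56 B=31] open={R4}
Step 8: reserve R5 B 5 -> on_hand[A=59 B=31] avail[A=56 B=26] open={R4,R5}
Step 9: reserve R6 B 9 -> on_hand[A=59 B=31] avail[A=56 B=17] open={R4,R5,R6}
Step 10: commit R4 -> on_hand[A=56 B=31] avail[A=56 B=17] open={R5,R6}
Step 11: commit R5 -> on_hand[A=56 B=26] avail[A=56 B=17] open={R6}
Step 12: commit R6 -> on_hand[A=56 B=17] avail[A=56 B=17] open={}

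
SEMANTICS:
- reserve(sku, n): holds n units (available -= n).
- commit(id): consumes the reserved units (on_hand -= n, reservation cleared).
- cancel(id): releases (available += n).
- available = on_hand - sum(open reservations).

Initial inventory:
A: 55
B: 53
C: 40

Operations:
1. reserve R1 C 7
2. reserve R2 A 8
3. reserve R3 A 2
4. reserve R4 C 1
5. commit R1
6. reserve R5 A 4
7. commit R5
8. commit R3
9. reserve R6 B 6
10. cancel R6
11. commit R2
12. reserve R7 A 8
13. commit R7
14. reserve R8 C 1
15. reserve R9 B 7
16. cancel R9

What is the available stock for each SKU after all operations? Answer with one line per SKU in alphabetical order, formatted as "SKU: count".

Answer: A: 33
B: 53
C: 31

Derivation:
Step 1: reserve R1 C 7 -> on_hand[A=55 B=53 C=40] avail[A=55 B=53 C=33] open={R1}
Step 2: reserve R2 A 8 -> on_hand[A=55 B=53 C=40] avail[A=47 B=53 C=33] open={R1,R2}
Step 3: reserve R3 A 2 -> on_hand[A=55 B=53 C=40] avail[A=45 B=53 C=33] open={R1,R2,R3}
Step 4: reserve R4 C 1 -> on_hand[A=55 B=53 C=40] avail[A=45 B=53 C=32] open={R1,R2,R3,R4}
Step 5: commit R1 -> on_hand[A=55 B=53 C=33] avail[A=45 B=53 C=32] open={R2,R3,R4}
Step 6: reserve R5 A 4 -> on_hand[A=55 B=53 C=33] avail[A=41 B=53 C=32] open={R2,R3,R4,R5}
Step 7: commit R5 -> on_hand[A=51 B=53 C=33] avail[A=41 B=53 C=32] open={R2,R3,R4}
Step 8: commit R3 -> on_hand[A=49 B=53 C=33] avail[A=41 B=53 C=32] open={R2,R4}
Step 9: reserve R6 B 6 -> on_hand[A=49 B=53 C=33] avail[A=41 B=47 C=32] open={R2,R4,R6}
Step 10: cancel R6 -> on_hand[A=49 B=53 C=33] avail[A=41 B=53 C=32] open={R2,R4}
Step 11: commit R2 -> on_hand[A=41 B=53 C=33] avail[A=41 B=53 C=32] open={R4}
Step 12: reserve R7 A 8 -> on_hand[A=41 B=53 C=33] avail[A=33 B=53 C=32] open={R4,R7}
Step 13: commit R7 -> on_hand[A=33 B=53 C=33] avail[A=33 B=53 C=32] open={R4}
Step 14: reserve R8 C 1 -> on_hand[A=33 B=53 C=33] avail[A=33 B=53 C=31] open={R4,R8}
Step 15: reserve R9 B 7 -> on_hand[A=33 B=53 C=33] avail[A=33 B=46 C=31] open={R4,R8,R9}
Step 16: cancel R9 -> on_hand[A=33 B=53 C=33] avail[A=33 B=53 C=31] open={R4,R8}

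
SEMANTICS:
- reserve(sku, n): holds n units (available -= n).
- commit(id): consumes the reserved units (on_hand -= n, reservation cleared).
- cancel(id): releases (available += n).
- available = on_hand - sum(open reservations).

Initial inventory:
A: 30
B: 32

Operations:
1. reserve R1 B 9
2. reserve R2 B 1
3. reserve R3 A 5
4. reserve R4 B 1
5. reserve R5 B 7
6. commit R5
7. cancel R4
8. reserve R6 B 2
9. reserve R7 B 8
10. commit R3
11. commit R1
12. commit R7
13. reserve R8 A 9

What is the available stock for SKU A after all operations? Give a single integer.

Step 1: reserve R1 B 9 -> on_hand[A=30 B=32] avail[A=30 B=23] open={R1}
Step 2: reserve R2 B 1 -> on_hand[A=30 B=32] avail[A=30 B=22] open={R1,R2}
Step 3: reserve R3 A 5 -> on_hand[A=30 B=32] avail[A=25 B=22] open={R1,R2,R3}
Step 4: reserve R4 B 1 -> on_hand[A=30 B=32] avail[A=25 B=21] open={R1,R2,R3,R4}
Step 5: reserve R5 B 7 -> on_hand[A=30 B=32] avail[A=25 B=14] open={R1,R2,R3,R4,R5}
Step 6: commit R5 -> on_hand[A=30 B=25] avail[A=25 B=14] open={R1,R2,R3,R4}
Step 7: cancel R4 -> on_hand[A=30 B=25] avail[A=25 B=15] open={R1,R2,R3}
Step 8: reserve R6 B 2 -> on_hand[A=30 B=25] avail[A=25 B=13] open={R1,R2,R3,R6}
Step 9: reserve R7 B 8 -> on_hand[A=30 B=25] avail[A=25 B=5] open={R1,R2,R3,R6,R7}
Step 10: commit R3 -> on_hand[A=25 B=25] avail[A=25 B=5] open={R1,R2,R6,R7}
Step 11: commit R1 -> on_hand[A=25 B=16] avail[A=25 B=5] open={R2,R6,R7}
Step 12: commit R7 -> on_hand[A=25 B=8] avail[A=25 B=5] open={R2,R6}
Step 13: reserve R8 A 9 -> on_hand[A=25 B=8] avail[A=16 B=5] open={R2,R6,R8}
Final available[A] = 16

Answer: 16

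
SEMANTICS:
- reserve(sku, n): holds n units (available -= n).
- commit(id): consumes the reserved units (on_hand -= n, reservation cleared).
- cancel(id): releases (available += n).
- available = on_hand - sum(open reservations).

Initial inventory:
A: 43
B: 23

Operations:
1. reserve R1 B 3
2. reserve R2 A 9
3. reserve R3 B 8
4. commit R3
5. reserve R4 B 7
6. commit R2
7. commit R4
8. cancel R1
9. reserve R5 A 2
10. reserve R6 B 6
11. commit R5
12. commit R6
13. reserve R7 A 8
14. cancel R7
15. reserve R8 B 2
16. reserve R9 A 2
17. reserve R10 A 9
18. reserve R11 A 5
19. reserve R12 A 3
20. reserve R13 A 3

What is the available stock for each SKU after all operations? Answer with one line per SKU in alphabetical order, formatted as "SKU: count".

Answer: A: 10
B: 0

Derivation:
Step 1: reserve R1 B 3 -> on_hand[A=43 B=23] avail[A=43 B=20] open={R1}
Step 2: reserve R2 A 9 -> on_hand[A=43 B=23] avail[A=34 B=20] open={R1,R2}
Step 3: reserve R3 B 8 -> on_hand[A=43 B=23] avail[A=34 B=12] open={R1,R2,R3}
Step 4: commit R3 -> on_hand[A=43 B=15] avail[A=34 B=12] open={R1,R2}
Step 5: reserve R4 B 7 -> on_hand[A=43 B=15] avail[A=34 B=5] open={R1,R2,R4}
Step 6: commit R2 -> on_hand[A=34 B=15] avail[A=34 B=5] open={R1,R4}
Step 7: commit R4 -> on_hand[A=34 B=8] avail[A=34 B=5] open={R1}
Step 8: cancel R1 -> on_hand[A=34 B=8] avail[A=34 B=8] open={}
Step 9: reserve R5 A 2 -> on_hand[A=34 B=8] avail[A=32 B=8] open={R5}
Step 10: reserve R6 B 6 -> on_hand[A=34 B=8] avail[A=32 B=2] open={R5,R6}
Step 11: commit R5 -> on_hand[A=32 B=8] avail[A=32 B=2] open={R6}
Step 12: commit R6 -> on_hand[A=32 B=2] avail[A=32 B=2] open={}
Step 13: reserve R7 A 8 -> on_hand[A=32 B=2] avail[A=24 B=2] open={R7}
Step 14: cancel R7 -> on_hand[A=32 B=2] avail[A=32 B=2] open={}
Step 15: reserve R8 B 2 -> on_hand[A=32 B=2] avail[A=32 B=0] open={R8}
Step 16: reserve R9 A 2 -> on_hand[A=32 B=2] avail[A=30 B=0] open={R8,R9}
Step 17: reserve R10 A 9 -> on_hand[A=32 B=2] avail[A=21 B=0] open={R10,R8,R9}
Step 18: reserve R11 A 5 -> on_hand[A=32 B=2] avail[A=16 B=0] open={R10,R11,R8,R9}
Step 19: reserve R12 A 3 -> on_hand[A=32 B=2] avail[A=13 B=0] open={R10,R11,R12,R8,R9}
Step 20: reserve R13 A 3 -> on_hand[A=32 B=2] avail[A=10 B=0] open={R10,R11,R12,R13,R8,R9}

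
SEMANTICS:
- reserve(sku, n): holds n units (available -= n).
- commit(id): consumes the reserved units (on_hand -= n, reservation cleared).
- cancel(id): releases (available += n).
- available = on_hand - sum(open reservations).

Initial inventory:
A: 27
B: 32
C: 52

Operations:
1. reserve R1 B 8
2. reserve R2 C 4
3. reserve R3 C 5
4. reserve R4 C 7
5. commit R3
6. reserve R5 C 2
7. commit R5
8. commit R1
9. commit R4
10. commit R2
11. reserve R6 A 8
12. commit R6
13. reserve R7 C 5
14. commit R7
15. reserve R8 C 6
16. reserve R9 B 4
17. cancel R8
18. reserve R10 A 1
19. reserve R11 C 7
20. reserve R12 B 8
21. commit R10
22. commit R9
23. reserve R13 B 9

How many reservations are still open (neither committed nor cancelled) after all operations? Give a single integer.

Step 1: reserve R1 B 8 -> on_hand[A=27 B=32 C=52] avail[A=27 B=24 C=52] open={R1}
Step 2: reserve R2 C 4 -> on_hand[A=27 B=32 C=52] avail[A=27 B=24 C=48] open={R1,R2}
Step 3: reserve R3 C 5 -> on_hand[A=27 B=32 C=52] avail[A=27 B=24 C=43] open={R1,R2,R3}
Step 4: reserve R4 C 7 -> on_hand[A=27 B=32 C=52] avail[A=27 B=24 C=36] open={R1,R2,R3,R4}
Step 5: commit R3 -> on_hand[A=27 B=32 C=47] avail[A=27 B=24 C=36] open={R1,R2,R4}
Step 6: reserve R5 C 2 -> on_hand[A=27 B=32 C=47] avail[A=27 B=24 C=34] open={R1,R2,R4,R5}
Step 7: commit R5 -> on_hand[A=27 B=32 C=45] avail[A=27 B=24 C=34] open={R1,R2,R4}
Step 8: commit R1 -> on_hand[A=27 B=24 C=45] avail[A=27 B=24 C=34] open={R2,R4}
Step 9: commit R4 -> on_hand[A=27 B=24 C=38] avail[A=27 B=24 C=34] open={R2}
Step 10: commit R2 -> on_hand[A=27 B=24 C=34] avail[A=27 B=24 C=34] open={}
Step 11: reserve R6 A 8 -> on_hand[A=27 B=24 C=34] avail[A=19 B=24 C=34] open={R6}
Step 12: commit R6 -> on_hand[A=19 B=24 C=34] avail[A=19 B=24 C=34] open={}
Step 13: reserve R7 C 5 -> on_hand[A=19 B=24 C=34] avail[A=19 B=24 C=29] open={R7}
Step 14: commit R7 -> on_hand[A=19 B=24 C=29] avail[A=19 B=24 C=29] open={}
Step 15: reserve R8 C 6 -> on_hand[A=19 B=24 C=29] avail[A=19 B=24 C=23] open={R8}
Step 16: reserve R9 B 4 -> on_hand[A=19 B=24 C=29] avail[A=19 B=20 C=23] open={R8,R9}
Step 17: cancel R8 -> on_hand[A=19 B=24 C=29] avail[A=19 B=20 C=29] open={R9}
Step 18: reserve R10 A 1 -> on_hand[A=19 B=24 C=29] avail[A=18 B=20 C=29] open={R10,R9}
Step 19: reserve R11 C 7 -> on_hand[A=19 B=24 C=29] avail[A=18 B=20 C=22] open={R10,R11,R9}
Step 20: reserve R12 B 8 -> on_hand[A=19 B=24 C=29] avail[A=18 B=12 C=22] open={R10,R11,R12,R9}
Step 21: commit R10 -> on_hand[A=18 B=24 C=29] avail[A=18 B=12 C=22] open={R11,R12,R9}
Step 22: commit R9 -> on_hand[A=18 B=20 C=29] avail[A=18 B=12 C=22] open={R11,R12}
Step 23: reserve R13 B 9 -> on_hand[A=18 B=20 C=29] avail[A=18 B=3 C=22] open={R11,R12,R13}
Open reservations: ['R11', 'R12', 'R13'] -> 3

Answer: 3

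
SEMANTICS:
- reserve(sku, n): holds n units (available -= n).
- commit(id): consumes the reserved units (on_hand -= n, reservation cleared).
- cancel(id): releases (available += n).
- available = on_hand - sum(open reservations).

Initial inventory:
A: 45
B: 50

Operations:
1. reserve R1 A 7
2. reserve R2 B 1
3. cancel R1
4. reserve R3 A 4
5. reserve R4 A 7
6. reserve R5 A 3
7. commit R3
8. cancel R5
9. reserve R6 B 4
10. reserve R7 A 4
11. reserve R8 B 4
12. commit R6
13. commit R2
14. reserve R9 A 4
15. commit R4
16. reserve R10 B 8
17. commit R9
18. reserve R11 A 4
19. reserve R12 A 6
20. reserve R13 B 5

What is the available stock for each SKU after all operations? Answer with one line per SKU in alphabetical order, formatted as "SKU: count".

Step 1: reserve R1 A 7 -> on_hand[A=45 B=50] avail[A=38 B=50] open={R1}
Step 2: reserve R2 B 1 -> on_hand[A=45 B=50] avail[A=38 B=49] open={R1,R2}
Step 3: cancel R1 -> on_hand[A=45 B=50] avail[A=45 B=49] open={R2}
Step 4: reserve R3 A 4 -> on_hand[A=45 B=50] avail[A=41 B=49] open={R2,R3}
Step 5: reserve R4 A 7 -> on_hand[A=45 B=50] avail[A=34 B=49] open={R2,R3,R4}
Step 6: reserve R5 A 3 -> on_hand[A=45 B=50] avail[A=31 B=49] open={R2,R3,R4,R5}
Step 7: commit R3 -> on_hand[A=41 B=50] avail[A=31 B=49] open={R2,R4,R5}
Step 8: cancel R5 -> on_hand[A=41 B=50] avail[A=34 B=49] open={R2,R4}
Step 9: reserve R6 B 4 -> on_hand[A=41 B=50] avail[A=34 B=45] open={R2,R4,R6}
Step 10: reserve R7 A 4 -> on_hand[A=41 B=50] avail[A=30 B=45] open={R2,R4,R6,R7}
Step 11: reserve R8 B 4 -> on_hand[A=41 B=50] avail[A=30 B=41] open={R2,R4,R6,R7,R8}
Step 12: commit R6 -> on_hand[A=41 B=46] avail[A=30 B=41] open={R2,R4,R7,R8}
Step 13: commit R2 -> on_hand[A=41 B=45] avail[A=30 B=41] open={R4,R7,R8}
Step 14: reserve R9 A 4 -> on_hand[A=41 B=45] avail[A=26 B=41] open={R4,R7,R8,R9}
Step 15: commit R4 -> on_hand[A=34 B=45] avail[A=26 B=41] open={R7,R8,R9}
Step 16: reserve R10 B 8 -> on_hand[A=34 B=45] avail[A=26 B=33] open={R10,R7,R8,R9}
Step 17: commit R9 -> on_hand[A=30 B=45] avail[A=26 B=33] open={R10,R7,R8}
Step 18: reserve R11 A 4 -> on_hand[A=30 B=45] avail[A=22 B=33] open={R10,R11,R7,R8}
Step 19: reserve R12 A 6 -> on_hand[A=30 B=45] avail[A=16 B=33] open={R10,R11,R12,R7,R8}
Step 20: reserve R13 B 5 -> on_hand[A=30 B=45] avail[A=16 B=28] open={R10,R11,R12,R13,R7,R8}

Answer: A: 16
B: 28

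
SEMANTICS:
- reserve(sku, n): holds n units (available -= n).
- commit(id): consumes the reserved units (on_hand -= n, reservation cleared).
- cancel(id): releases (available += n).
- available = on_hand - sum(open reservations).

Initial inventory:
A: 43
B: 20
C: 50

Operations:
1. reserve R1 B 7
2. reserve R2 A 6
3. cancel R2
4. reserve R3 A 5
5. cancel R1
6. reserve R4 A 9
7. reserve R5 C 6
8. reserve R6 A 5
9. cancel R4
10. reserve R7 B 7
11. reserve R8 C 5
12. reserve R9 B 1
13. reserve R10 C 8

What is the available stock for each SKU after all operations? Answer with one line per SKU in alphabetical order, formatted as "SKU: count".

Answer: A: 33
B: 12
C: 31

Derivation:
Step 1: reserve R1 B 7 -> on_hand[A=43 B=20 C=50] avail[A=43 B=13 C=50] open={R1}
Step 2: reserve R2 A 6 -> on_hand[A=43 B=20 C=50] avail[A=37 B=13 C=50] open={R1,R2}
Step 3: cancel R2 -> on_hand[A=43 B=20 C=50] avail[A=43 B=13 C=50] open={R1}
Step 4: reserve R3 A 5 -> on_hand[A=43 B=20 C=50] avail[A=38 B=13 C=50] open={R1,R3}
Step 5: cancel R1 -> on_hand[A=43 B=20 C=50] avail[A=38 B=20 C=50] open={R3}
Step 6: reserve R4 A 9 -> on_hand[A=43 B=20 C=50] avail[A=29 B=20 C=50] open={R3,R4}
Step 7: reserve R5 C 6 -> on_hand[A=43 B=20 C=50] avail[A=29 B=20 C=44] open={R3,R4,R5}
Step 8: reserve R6 A 5 -> on_hand[A=43 B=20 C=50] avail[A=24 B=20 C=44] open={R3,R4,R5,R6}
Step 9: cancel R4 -> on_hand[A=43 B=20 C=50] avail[A=33 B=20 C=44] open={R3,R5,R6}
Step 10: reserve R7 B 7 -> on_hand[A=43 B=20 C=50] avail[A=33 B=13 C=44] open={R3,R5,R6,R7}
Step 11: reserve R8 C 5 -> on_hand[A=43 B=20 C=50] avail[A=33 B=13 C=39] open={R3,R5,R6,R7,R8}
Step 12: reserve R9 B 1 -> on_hand[A=43 B=20 C=50] avail[A=33 B=12 C=39] open={R3,R5,R6,R7,R8,R9}
Step 13: reserve R10 C 8 -> on_hand[A=43 B=20 C=50] avail[A=33 B=12 C=31] open={R10,R3,R5,R6,R7,R8,R9}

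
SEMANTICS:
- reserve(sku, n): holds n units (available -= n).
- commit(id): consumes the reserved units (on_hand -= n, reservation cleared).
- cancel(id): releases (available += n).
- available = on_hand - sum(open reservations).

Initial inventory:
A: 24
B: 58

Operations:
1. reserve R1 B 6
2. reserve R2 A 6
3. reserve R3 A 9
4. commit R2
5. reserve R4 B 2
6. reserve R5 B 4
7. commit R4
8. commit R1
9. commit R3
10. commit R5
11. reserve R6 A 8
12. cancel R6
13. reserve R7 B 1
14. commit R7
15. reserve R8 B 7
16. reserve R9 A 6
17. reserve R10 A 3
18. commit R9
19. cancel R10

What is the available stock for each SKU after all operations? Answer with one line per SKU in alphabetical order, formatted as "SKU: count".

Answer: A: 3
B: 38

Derivation:
Step 1: reserve R1 B 6 -> on_hand[A=24 B=58] avail[A=24 B=52] open={R1}
Step 2: reserve R2 A 6 -> on_hand[A=24 B=58] avail[A=18 B=52] open={R1,R2}
Step 3: reserve R3 A 9 -> on_hand[A=24 B=58] avail[A=9 B=52] open={R1,R2,R3}
Step 4: commit R2 -> on_hand[A=18 B=58] avail[A=9 B=52] open={R1,R3}
Step 5: reserve R4 B 2 -> on_hand[A=18 B=58] avail[A=9 B=50] open={R1,R3,R4}
Step 6: reserve R5 B 4 -> on_hand[A=18 B=58] avail[A=9 B=46] open={R1,R3,R4,R5}
Step 7: commit R4 -> on_hand[A=18 B=56] avail[A=9 B=46] open={R1,R3,R5}
Step 8: commit R1 -> on_hand[A=18 B=50] avail[A=9 B=46] open={R3,R5}
Step 9: commit R3 -> on_hand[A=9 B=50] avail[A=9 B=46] open={R5}
Step 10: commit R5 -> on_hand[A=9 B=46] avail[A=9 B=46] open={}
Step 11: reserve R6 A 8 -> on_hand[A=9 B=46] avail[A=1 B=46] open={R6}
Step 12: cancel R6 -> on_hand[A=9 B=46] avail[A=9 B=46] open={}
Step 13: reserve R7 B 1 -> on_hand[A=9 B=46] avail[A=9 B=45] open={R7}
Step 14: commit R7 -> on_hand[A=9 B=45] avail[A=9 B=45] open={}
Step 15: reserve R8 B 7 -> on_hand[A=9 B=45] avail[A=9 B=38] open={R8}
Step 16: reserve R9 A 6 -> on_hand[A=9 B=45] avail[A=3 B=38] open={R8,R9}
Step 17: reserve R10 A 3 -> on_hand[A=9 B=45] avail[A=0 B=38] open={R10,R8,R9}
Step 18: commit R9 -> on_hand[A=3 B=45] avail[A=0 B=38] open={R10,R8}
Step 19: cancel R10 -> on_hand[A=3 B=45] avail[A=3 B=38] open={R8}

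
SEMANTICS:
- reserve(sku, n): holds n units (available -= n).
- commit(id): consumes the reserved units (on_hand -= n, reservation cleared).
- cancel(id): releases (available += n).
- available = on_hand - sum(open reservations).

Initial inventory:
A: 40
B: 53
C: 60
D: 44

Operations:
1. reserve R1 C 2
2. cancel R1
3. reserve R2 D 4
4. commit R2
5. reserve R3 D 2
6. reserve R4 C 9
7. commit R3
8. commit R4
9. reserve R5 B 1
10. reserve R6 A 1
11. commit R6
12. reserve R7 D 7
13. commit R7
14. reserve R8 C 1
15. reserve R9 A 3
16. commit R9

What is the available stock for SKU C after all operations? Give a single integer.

Answer: 50

Derivation:
Step 1: reserve R1 C 2 -> on_hand[A=40 B=53 C=60 D=44] avail[A=40 B=53 C=58 D=44] open={R1}
Step 2: cancel R1 -> on_hand[A=40 B=53 C=60 D=44] avail[A=40 B=53 C=60 D=44] open={}
Step 3: reserve R2 D 4 -> on_hand[A=40 B=53 C=60 D=44] avail[A=40 B=53 C=60 D=40] open={R2}
Step 4: commit R2 -> on_hand[A=40 B=53 C=60 D=40] avail[A=40 B=53 C=60 D=40] open={}
Step 5: reserve R3 D 2 -> on_hand[A=40 B=53 C=60 D=40] avail[A=40 B=53 C=60 D=38] open={R3}
Step 6: reserve R4 C 9 -> on_hand[A=40 B=53 C=60 D=40] avail[A=40 B=53 C=51 D=38] open={R3,R4}
Step 7: commit R3 -> on_hand[A=40 B=53 C=60 D=38] avail[A=40 B=53 C=51 D=38] open={R4}
Step 8: commit R4 -> on_hand[A=40 B=53 C=51 D=38] avail[A=40 B=53 C=51 D=38] open={}
Step 9: reserve R5 B 1 -> on_hand[A=40 B=53 C=51 D=38] avail[A=40 B=52 C=51 D=38] open={R5}
Step 10: reserve R6 A 1 -> on_hand[A=40 B=53 C=51 D=38] avail[A=39 B=52 C=51 D=38] open={R5,R6}
Step 11: commit R6 -> on_hand[A=39 B=53 C=51 D=38] avail[A=39 B=52 C=51 D=38] open={R5}
Step 12: reserve R7 D 7 -> on_hand[A=39 B=53 C=51 D=38] avail[A=39 B=52 C=51 D=31] open={R5,R7}
Step 13: commit R7 -> on_hand[A=39 B=53 C=51 D=31] avail[A=39 B=52 C=51 D=31] open={R5}
Step 14: reserve R8 C 1 -> on_hand[A=39 B=53 C=51 D=31] avail[A=39 B=52 C=50 D=31] open={R5,R8}
Step 15: reserve R9 A 3 -> on_hand[A=39 B=53 C=51 D=31] avail[A=36 B=52 C=50 D=31] open={R5,R8,R9}
Step 16: commit R9 -> on_hand[A=36 B=53 C=51 D=31] avail[A=36 B=52 C=50 D=31] open={R5,R8}
Final available[C] = 50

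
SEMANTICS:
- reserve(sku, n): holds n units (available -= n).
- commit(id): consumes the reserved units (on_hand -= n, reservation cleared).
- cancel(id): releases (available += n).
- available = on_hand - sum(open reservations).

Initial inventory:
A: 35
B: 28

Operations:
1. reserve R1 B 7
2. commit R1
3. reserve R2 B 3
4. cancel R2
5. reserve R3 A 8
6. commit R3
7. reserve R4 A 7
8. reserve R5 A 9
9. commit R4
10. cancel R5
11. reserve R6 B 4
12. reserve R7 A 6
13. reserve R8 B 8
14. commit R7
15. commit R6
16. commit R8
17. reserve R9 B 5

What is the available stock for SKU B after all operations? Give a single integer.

Step 1: reserve R1 B 7 -> on_hand[A=35 B=28] avail[A=35 B=21] open={R1}
Step 2: commit R1 -> on_hand[A=35 B=21] avail[A=35 B=21] open={}
Step 3: reserve R2 B 3 -> on_hand[A=35 B=21] avail[A=35 B=18] open={R2}
Step 4: cancel R2 -> on_hand[A=35 B=21] avail[A=35 B=21] open={}
Step 5: reserve R3 A 8 -> on_hand[A=35 B=21] avail[A=27 B=21] open={R3}
Step 6: commit R3 -> on_hand[A=27 B=21] avail[A=27 B=21] open={}
Step 7: reserve R4 A 7 -> on_hand[A=27 B=21] avail[A=20 B=21] open={R4}
Step 8: reserve R5 A 9 -> on_hand[A=27 B=21] avail[A=11 B=21] open={R4,R5}
Step 9: commit R4 -> on_hand[A=20 B=21] avail[A=11 B=21] open={R5}
Step 10: cancel R5 -> on_hand[A=20 B=21] avail[A=20 B=21] open={}
Step 11: reserve R6 B 4 -> on_hand[A=20 B=21] avail[A=20 B=17] open={R6}
Step 12: reserve R7 A 6 -> on_hand[A=20 B=21] avail[A=14 B=17] open={R6,R7}
Step 13: reserve R8 B 8 -> on_hand[A=20 B=21] avail[A=14 B=9] open={R6,R7,R8}
Step 14: commit R7 -> on_hand[A=14 B=21] avail[A=14 B=9] open={R6,R8}
Step 15: commit R6 -> on_hand[A=14 B=17] avail[A=14 B=9] open={R8}
Step 16: commit R8 -> on_hand[A=14 B=9] avail[A=14 B=9] open={}
Step 17: reserve R9 B 5 -> on_hand[A=14 B=9] avail[A=14 B=4] open={R9}
Final available[B] = 4

Answer: 4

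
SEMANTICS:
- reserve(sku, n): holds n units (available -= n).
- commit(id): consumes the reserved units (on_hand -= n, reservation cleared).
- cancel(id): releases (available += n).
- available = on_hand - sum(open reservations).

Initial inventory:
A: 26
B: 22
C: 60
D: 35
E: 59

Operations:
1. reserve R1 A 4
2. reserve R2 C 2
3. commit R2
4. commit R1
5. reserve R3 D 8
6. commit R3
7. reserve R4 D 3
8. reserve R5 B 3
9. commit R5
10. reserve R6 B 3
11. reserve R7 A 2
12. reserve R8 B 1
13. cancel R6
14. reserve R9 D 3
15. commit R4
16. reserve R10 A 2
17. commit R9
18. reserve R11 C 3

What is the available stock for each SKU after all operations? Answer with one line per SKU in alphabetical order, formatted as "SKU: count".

Step 1: reserve R1 A 4 -> on_hand[A=26 B=22 C=60 D=35 E=59] avail[A=22 B=22 C=60 D=35 E=59] open={R1}
Step 2: reserve R2 C 2 -> on_hand[A=26 B=22 C=60 D=35 E=59] avail[A=22 B=22 C=58 D=35 E=59] open={R1,R2}
Step 3: commit R2 -> on_hand[A=26 B=22 C=58 D=35 E=59] avail[A=22 B=22 C=58 D=35 E=59] open={R1}
Step 4: commit R1 -> on_hand[A=22 B=22 C=58 D=35 E=59] avail[A=22 B=22 C=58 D=35 E=59] open={}
Step 5: reserve R3 D 8 -> on_hand[A=22 B=22 C=58 D=35 E=59] avail[A=22 B=22 C=58 D=27 E=59] open={R3}
Step 6: commit R3 -> on_hand[A=22 B=22 C=58 D=27 E=59] avail[A=22 B=22 C=58 D=27 E=59] open={}
Step 7: reserve R4 D 3 -> on_hand[A=22 B=22 C=58 D=27 E=59] avail[A=22 B=22 C=58 D=24 E=59] open={R4}
Step 8: reserve R5 B 3 -> on_hand[A=22 B=22 C=58 D=27 E=59] avail[A=22 B=19 C=58 D=24 E=59] open={R4,R5}
Step 9: commit R5 -> on_hand[A=22 B=19 C=58 D=27 E=59] avail[A=22 B=19 C=58 D=24 E=59] open={R4}
Step 10: reserve R6 B 3 -> on_hand[A=22 B=19 C=58 D=27 E=59] avail[A=22 B=16 C=58 D=24 E=59] open={R4,R6}
Step 11: reserve R7 A 2 -> on_hand[A=22 B=19 C=58 D=27 E=59] avail[A=20 B=16 C=58 D=24 E=59] open={R4,R6,R7}
Step 12: reserve R8 B 1 -> on_hand[A=22 B=19 C=58 D=27 E=59] avail[A=20 B=15 C=58 D=24 E=59] open={R4,R6,R7,R8}
Step 13: cancel R6 -> on_hand[A=22 B=19 C=58 D=27 E=59] avail[A=20 B=18 C=58 D=24 E=59] open={R4,R7,R8}
Step 14: reserve R9 D 3 -> on_hand[A=22 B=19 C=58 D=27 E=59] avail[A=20 B=18 C=58 D=21 E=59] open={R4,R7,R8,R9}
Step 15: commit R4 -> on_hand[A=22 B=19 C=58 D=24 E=59] avail[A=20 B=18 C=58 D=21 E=59] open={R7,R8,R9}
Step 16: reserve R10 A 2 -> on_hand[A=22 B=19 C=58 D=24 E=59] avail[A=18 B=18 C=58 D=21 E=59] open={R10,R7,R8,R9}
Step 17: commit R9 -> on_hand[A=22 B=19 C=58 D=21 E=59] avail[A=18 B=18 C=58 D=21 E=59] open={R10,R7,R8}
Step 18: reserve R11 C 3 -> on_hand[A=22 B=19 C=58 D=21 E=59] avail[A=18 B=18 C=55 D=21 E=59] open={R10,R11,R7,R8}

Answer: A: 18
B: 18
C: 55
D: 21
E: 59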